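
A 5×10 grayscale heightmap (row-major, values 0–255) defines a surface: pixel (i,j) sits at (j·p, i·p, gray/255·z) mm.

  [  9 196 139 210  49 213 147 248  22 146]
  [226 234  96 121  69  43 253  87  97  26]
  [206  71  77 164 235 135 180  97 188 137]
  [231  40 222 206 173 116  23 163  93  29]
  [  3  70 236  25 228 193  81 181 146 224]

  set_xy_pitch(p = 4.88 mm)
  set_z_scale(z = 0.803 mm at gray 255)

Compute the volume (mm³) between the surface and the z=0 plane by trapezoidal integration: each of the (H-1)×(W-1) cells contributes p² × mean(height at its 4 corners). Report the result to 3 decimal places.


367.311

height_mm = gray/255 × 0.803; cell vol = 4.88² × mean(4 corners)
unit = 4.88² × 0.803 / (4×255) = 0.018748 mm³ per gray-sum
row 0: Σ corner-gray over 9 cells = 4855  → 91.0216
row 1: Σ corner-gray over 9 cells = 4889  → 91.6590
row 2: Σ corner-gray over 9 cells = 4969  → 93.1588
row 3: Σ corner-gray over 9 cells = 4879  → 91.4715
Σ rows: total corner-gray = 19592  → 367.3109 mm³


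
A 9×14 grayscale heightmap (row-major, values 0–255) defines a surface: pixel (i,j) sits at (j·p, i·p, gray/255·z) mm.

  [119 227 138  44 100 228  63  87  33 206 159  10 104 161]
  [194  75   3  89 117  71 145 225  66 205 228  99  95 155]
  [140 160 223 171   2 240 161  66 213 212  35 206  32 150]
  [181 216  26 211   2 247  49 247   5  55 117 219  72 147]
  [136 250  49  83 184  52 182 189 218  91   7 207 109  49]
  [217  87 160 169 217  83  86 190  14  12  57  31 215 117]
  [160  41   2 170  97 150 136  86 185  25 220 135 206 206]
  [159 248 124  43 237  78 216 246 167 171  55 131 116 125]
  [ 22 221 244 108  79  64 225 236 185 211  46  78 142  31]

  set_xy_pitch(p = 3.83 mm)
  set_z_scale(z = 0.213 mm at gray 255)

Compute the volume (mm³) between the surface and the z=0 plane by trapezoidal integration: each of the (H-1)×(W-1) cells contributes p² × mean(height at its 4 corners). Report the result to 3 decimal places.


height_mm = gray/255 × 0.213; cell vol = 3.83² × mean(4 corners)
unit = 3.83² × 0.213 / (4×255) = 0.00306321 mm³ per gray-sum
row 0: Σ corner-gray over 13 cells = 6263  → 19.1849
row 1: Σ corner-gray over 13 cells = 6917  → 21.1882
row 2: Σ corner-gray over 13 cells = 6992  → 21.4180
row 3: Σ corner-gray over 13 cells = 6687  → 20.4837
row 4: Σ corner-gray over 13 cells = 6403  → 19.6137
row 5: Σ corner-gray over 13 cells = 6248  → 19.1389
row 6: Σ corner-gray over 13 cells = 7220  → 22.1164
row 7: Σ corner-gray over 13 cells = 7679  → 23.5224
Σ rows: total corner-gray = 54409  → 166.6663 mm³

166.666


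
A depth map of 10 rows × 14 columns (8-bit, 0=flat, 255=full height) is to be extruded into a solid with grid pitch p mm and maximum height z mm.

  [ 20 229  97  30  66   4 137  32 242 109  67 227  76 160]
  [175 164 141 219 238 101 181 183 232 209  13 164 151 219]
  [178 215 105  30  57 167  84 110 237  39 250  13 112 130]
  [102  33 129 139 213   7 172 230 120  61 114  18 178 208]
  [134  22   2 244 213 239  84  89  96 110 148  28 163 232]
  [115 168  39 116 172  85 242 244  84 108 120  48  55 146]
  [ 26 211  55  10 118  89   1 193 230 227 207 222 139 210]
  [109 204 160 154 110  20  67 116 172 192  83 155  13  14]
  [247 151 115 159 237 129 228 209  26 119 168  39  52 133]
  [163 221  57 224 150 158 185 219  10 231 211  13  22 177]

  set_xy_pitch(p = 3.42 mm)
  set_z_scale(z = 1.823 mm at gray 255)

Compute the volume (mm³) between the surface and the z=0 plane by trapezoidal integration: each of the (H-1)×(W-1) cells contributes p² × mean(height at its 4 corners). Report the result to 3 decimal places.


1283.993

height_mm = gray/255 × 1.823; cell vol = 3.42² × mean(4 corners)
unit = 3.42² × 1.823 / (4×255) = 0.0209044 mm³ per gray-sum
row 0: Σ corner-gray over 13 cells = 7198  → 150.4702
row 1: Σ corner-gray over 13 cells = 7532  → 157.4523
row 2: Σ corner-gray over 13 cells = 6284  → 131.3636
row 3: Σ corner-gray over 13 cells = 6380  → 133.3704
row 4: Σ corner-gray over 13 cells = 6465  → 135.1473
row 5: Σ corner-gray over 13 cells = 6863  → 143.4672
row 6: Σ corner-gray over 13 cells = 6655  → 139.1191
row 7: Σ corner-gray over 13 cells = 6659  → 139.2027
row 8: Σ corner-gray over 13 cells = 7386  → 154.4003
Σ rows: total corner-gray = 61422  → 1283.9930 mm³


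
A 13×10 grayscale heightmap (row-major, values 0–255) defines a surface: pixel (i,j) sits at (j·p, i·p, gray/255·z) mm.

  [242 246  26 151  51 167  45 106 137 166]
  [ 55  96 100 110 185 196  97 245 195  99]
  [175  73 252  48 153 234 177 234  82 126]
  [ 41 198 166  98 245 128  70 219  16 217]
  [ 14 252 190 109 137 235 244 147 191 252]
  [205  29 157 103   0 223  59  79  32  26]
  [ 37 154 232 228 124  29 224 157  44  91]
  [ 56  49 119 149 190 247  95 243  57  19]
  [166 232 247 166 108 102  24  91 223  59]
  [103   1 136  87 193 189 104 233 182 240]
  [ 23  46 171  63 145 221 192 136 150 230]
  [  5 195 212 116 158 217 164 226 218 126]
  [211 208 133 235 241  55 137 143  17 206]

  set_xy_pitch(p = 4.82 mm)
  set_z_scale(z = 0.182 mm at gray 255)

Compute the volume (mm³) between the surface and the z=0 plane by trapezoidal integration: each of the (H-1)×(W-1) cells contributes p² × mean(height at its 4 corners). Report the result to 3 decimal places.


257.524

height_mm = gray/255 × 0.182; cell vol = 4.82² × mean(4 corners)
unit = 4.82² × 0.182 / (4×255) = 0.00414539 mm³ per gray-sum
row 0: Σ corner-gray over 9 cells = 4868  → 20.1798
row 1: Σ corner-gray over 9 cells = 5409  → 22.4224
row 2: Σ corner-gray over 9 cells = 5345  → 22.1571
row 3: Σ corner-gray over 9 cells = 5814  → 24.1013
row 4: Σ corner-gray over 9 cells = 4871  → 20.1922
row 5: Σ corner-gray over 9 cells = 4107  → 17.0251
row 6: Σ corner-gray over 9 cells = 4885  → 20.2502
row 7: Σ corner-gray over 9 cells = 4984  → 20.6606
row 8: Σ corner-gray over 9 cells = 5204  → 21.5726
row 9: Σ corner-gray over 9 cells = 5094  → 21.1166
row 10: Σ corner-gray over 9 cells = 5644  → 23.3966
row 11: Σ corner-gray over 9 cells = 5898  → 24.4495
Σ rows: total corner-gray = 62123  → 257.5240 mm³


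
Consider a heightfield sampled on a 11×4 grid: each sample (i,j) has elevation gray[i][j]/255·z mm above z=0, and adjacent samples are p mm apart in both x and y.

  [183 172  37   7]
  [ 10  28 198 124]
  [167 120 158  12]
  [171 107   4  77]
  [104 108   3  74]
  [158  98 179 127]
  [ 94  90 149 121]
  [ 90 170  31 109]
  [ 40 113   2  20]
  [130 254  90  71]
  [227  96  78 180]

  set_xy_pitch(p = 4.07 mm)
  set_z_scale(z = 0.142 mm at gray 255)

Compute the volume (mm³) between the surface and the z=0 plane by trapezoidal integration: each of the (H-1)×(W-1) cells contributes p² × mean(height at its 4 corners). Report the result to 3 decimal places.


28.524

height_mm = gray/255 × 0.142; cell vol = 4.07² × mean(4 corners)
unit = 4.07² × 0.142 / (4×255) = 0.00230609 mm³ per gray-sum
row 0: Σ corner-gray over 3 cells = 1194  → 2.7535
row 1: Σ corner-gray over 3 cells = 1321  → 3.0464
row 2: Σ corner-gray over 3 cells = 1205  → 2.7788
row 3: Σ corner-gray over 3 cells = 870  → 2.0063
row 4: Σ corner-gray over 3 cells = 1239  → 2.8573
row 5: Σ corner-gray over 3 cells = 1532  → 3.5329
row 6: Σ corner-gray over 3 cells = 1294  → 2.9841
row 7: Σ corner-gray over 3 cells = 891  → 2.0547
row 8: Σ corner-gray over 3 cells = 1179  → 2.7189
row 9: Σ corner-gray over 3 cells = 1644  → 3.7912
Σ rows: total corner-gray = 12369  → 28.5241 mm³


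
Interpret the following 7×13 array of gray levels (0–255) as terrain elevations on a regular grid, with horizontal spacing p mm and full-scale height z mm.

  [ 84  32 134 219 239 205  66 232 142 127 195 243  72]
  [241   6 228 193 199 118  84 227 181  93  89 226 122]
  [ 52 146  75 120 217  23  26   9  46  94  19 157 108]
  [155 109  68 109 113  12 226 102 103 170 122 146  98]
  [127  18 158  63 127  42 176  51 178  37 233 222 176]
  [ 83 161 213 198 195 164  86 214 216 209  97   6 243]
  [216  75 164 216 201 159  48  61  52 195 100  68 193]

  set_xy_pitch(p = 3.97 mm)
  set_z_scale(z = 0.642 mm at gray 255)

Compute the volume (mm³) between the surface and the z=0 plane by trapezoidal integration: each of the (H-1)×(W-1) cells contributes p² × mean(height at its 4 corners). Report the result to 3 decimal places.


height_mm = gray/255 × 0.642; cell vol = 3.97² × mean(4 corners)
unit = 3.97² × 0.642 / (4×255) = 0.0099201 mm³ per gray-sum
row 0: Σ corner-gray over 12 cells = 7475  → 74.1527
row 1: Σ corner-gray over 12 cells = 5675  → 56.2965
row 2: Σ corner-gray over 12 cells = 4837  → 47.9835
row 3: Σ corner-gray over 12 cells = 5726  → 56.8025
row 4: Σ corner-gray over 12 cells = 6757  → 67.0301
row 5: Σ corner-gray over 12 cells = 6931  → 68.7562
Σ rows: total corner-gray = 37401  → 371.0215 mm³

371.022


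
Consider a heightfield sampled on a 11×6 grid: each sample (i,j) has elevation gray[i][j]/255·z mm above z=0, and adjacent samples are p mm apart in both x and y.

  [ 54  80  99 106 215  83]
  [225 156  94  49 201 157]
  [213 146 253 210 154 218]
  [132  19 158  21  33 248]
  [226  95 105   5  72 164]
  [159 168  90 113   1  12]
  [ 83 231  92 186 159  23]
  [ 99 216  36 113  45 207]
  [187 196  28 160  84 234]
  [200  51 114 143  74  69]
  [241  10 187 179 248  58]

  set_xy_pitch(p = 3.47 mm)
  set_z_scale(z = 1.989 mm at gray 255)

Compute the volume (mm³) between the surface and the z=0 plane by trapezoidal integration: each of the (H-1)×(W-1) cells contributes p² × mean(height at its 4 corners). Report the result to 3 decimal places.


height_mm = gray/255 × 1.989; cell vol = 3.47² × mean(4 corners)
unit = 3.47² × 1.989 / (4×255) = 0.0234798 mm³ per gray-sum
row 0: Σ corner-gray over 5 cells = 2519  → 59.1455
row 1: Σ corner-gray over 5 cells = 3339  → 78.3989
row 2: Σ corner-gray over 5 cells = 2799  → 65.7198
row 3: Σ corner-gray over 5 cells = 1786  → 41.9348
row 4: Σ corner-gray over 5 cells = 1859  → 43.6489
row 5: Σ corner-gray over 5 cells = 2357  → 55.3418
row 6: Σ corner-gray over 5 cells = 2568  → 60.2960
row 7: Σ corner-gray over 5 cells = 2483  → 58.3002
row 8: Σ corner-gray over 5 cells = 2390  → 56.1166
row 9: Σ corner-gray over 5 cells = 2580  → 60.5778
Σ rows: total corner-gray = 24680  → 579.4804 mm³

579.480


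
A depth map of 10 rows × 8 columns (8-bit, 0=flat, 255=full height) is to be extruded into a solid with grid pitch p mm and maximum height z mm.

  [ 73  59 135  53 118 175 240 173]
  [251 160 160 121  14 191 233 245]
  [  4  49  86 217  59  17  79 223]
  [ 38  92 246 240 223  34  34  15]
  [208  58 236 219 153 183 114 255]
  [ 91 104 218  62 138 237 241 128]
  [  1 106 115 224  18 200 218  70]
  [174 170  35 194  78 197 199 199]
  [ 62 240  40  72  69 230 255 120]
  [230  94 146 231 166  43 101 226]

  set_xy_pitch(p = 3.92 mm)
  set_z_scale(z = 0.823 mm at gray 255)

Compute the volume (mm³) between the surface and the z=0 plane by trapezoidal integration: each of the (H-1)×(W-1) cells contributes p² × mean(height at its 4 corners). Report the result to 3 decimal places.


440.199

height_mm = gray/255 × 0.823; cell vol = 3.92² × mean(4 corners)
unit = 3.92² × 0.823 / (4×255) = 0.0123986 mm³ per gray-sum
row 0: Σ corner-gray over 7 cells = 4060  → 50.3382
row 1: Σ corner-gray over 7 cells = 3495  → 43.3330
row 2: Σ corner-gray over 7 cells = 3032  → 37.5925
row 3: Σ corner-gray over 7 cells = 4180  → 51.8260
row 4: Σ corner-gray over 7 cells = 4608  → 57.1326
row 5: Σ corner-gray over 7 cells = 4052  → 50.2390
row 6: Σ corner-gray over 7 cells = 3952  → 48.9992
row 7: Σ corner-gray over 7 cells = 4113  → 50.9953
row 8: Σ corner-gray over 7 cells = 4012  → 49.7431
Σ rows: total corner-gray = 35504  → 440.1990 mm³


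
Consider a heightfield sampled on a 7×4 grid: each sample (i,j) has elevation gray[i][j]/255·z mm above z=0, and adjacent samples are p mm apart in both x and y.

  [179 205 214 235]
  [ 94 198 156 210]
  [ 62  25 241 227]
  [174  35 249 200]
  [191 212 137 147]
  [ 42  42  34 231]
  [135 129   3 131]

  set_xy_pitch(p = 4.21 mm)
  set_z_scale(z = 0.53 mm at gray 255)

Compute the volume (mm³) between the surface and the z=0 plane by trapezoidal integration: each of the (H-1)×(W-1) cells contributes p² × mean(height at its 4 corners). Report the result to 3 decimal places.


94.435

height_mm = gray/255 × 0.53; cell vol = 4.21² × mean(4 corners)
unit = 4.21² × 0.53 / (4×255) = 0.00920958 mm³ per gray-sum
row 0: Σ corner-gray over 3 cells = 2264  → 20.8505
row 1: Σ corner-gray over 3 cells = 1833  → 16.8812
row 2: Σ corner-gray over 3 cells = 1763  → 16.2365
row 3: Σ corner-gray over 3 cells = 1978  → 18.2166
row 4: Σ corner-gray over 3 cells = 1461  → 13.4552
row 5: Σ corner-gray over 3 cells = 955  → 8.7952
Σ rows: total corner-gray = 10254  → 94.4350 mm³


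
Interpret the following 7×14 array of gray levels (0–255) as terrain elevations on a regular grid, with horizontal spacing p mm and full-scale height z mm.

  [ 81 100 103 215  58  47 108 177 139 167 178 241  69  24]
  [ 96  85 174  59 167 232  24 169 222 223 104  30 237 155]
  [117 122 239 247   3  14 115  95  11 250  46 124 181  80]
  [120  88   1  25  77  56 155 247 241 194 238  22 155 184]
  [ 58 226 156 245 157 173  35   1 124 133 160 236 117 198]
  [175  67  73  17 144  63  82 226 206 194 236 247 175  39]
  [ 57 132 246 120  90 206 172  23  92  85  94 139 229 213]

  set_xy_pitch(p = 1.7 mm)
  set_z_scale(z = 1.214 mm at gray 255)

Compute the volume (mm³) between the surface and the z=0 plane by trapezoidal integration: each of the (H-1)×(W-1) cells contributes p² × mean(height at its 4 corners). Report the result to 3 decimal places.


144.256

height_mm = gray/255 × 1.214; cell vol = 1.7² × mean(4 corners)
unit = 1.7² × 1.214 / (4×255) = 0.00343967 mm³ per gray-sum
row 0: Σ corner-gray over 13 cells = 7012  → 24.1189
row 1: Σ corner-gray over 13 cells = 6794  → 23.3691
row 2: Σ corner-gray over 13 cells = 6393  → 21.9898
row 3: Σ corner-gray over 13 cells = 7084  → 24.3666
row 4: Σ corner-gray over 13 cells = 7456  → 25.6462
row 5: Σ corner-gray over 13 cells = 7200  → 24.7656
Σ rows: total corner-gray = 41939  → 144.2562 mm³


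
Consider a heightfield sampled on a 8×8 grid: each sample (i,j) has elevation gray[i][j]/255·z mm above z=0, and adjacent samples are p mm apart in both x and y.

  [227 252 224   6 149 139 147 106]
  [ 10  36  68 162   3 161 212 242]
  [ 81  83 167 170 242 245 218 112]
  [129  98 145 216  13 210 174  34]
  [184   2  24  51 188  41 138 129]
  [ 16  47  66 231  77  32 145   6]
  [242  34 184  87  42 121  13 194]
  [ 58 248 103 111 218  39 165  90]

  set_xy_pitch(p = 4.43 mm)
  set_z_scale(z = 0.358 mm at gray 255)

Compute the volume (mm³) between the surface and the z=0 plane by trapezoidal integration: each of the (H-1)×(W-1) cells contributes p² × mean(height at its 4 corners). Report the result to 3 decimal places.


161.350

height_mm = gray/255 × 0.358; cell vol = 4.43² × mean(4 corners)
unit = 4.43² × 0.358 / (4×255) = 0.00688796 mm³ per gray-sum
row 0: Σ corner-gray over 7 cells = 3703  → 25.5061
row 1: Σ corner-gray over 7 cells = 3979  → 27.4072
row 2: Σ corner-gray over 7 cells = 4318  → 29.7422
row 3: Σ corner-gray over 7 cells = 3076  → 21.1873
row 4: Σ corner-gray over 7 cells = 2419  → 16.6620
row 5: Σ corner-gray over 7 cells = 2616  → 18.0189
row 6: Σ corner-gray over 7 cells = 3314  → 22.8267
Σ rows: total corner-gray = 23425  → 161.3503 mm³


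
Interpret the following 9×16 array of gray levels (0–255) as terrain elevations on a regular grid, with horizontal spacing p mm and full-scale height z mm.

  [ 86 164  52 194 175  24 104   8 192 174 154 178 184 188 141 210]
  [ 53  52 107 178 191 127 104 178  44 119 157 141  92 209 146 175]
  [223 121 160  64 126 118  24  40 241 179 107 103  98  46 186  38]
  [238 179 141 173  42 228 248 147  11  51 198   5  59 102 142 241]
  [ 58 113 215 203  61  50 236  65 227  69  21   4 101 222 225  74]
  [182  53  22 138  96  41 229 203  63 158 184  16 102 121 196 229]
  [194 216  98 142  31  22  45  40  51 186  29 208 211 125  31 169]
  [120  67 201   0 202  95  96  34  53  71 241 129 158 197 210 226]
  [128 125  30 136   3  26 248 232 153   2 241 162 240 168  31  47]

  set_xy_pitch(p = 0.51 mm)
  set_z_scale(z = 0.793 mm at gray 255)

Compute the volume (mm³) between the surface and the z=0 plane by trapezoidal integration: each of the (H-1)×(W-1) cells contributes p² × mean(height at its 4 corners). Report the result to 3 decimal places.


height_mm = gray/255 × 0.793; cell vol = 0.51² × mean(4 corners)
unit = 0.51² × 0.793 / (4×255) = 0.000202215 mm³ per gray-sum
row 0: Σ corner-gray over 15 cells = 8078  → 1.6335
row 1: Σ corner-gray over 15 cells = 7405  → 1.4974
row 2: Σ corner-gray over 15 cells = 7418  → 1.5000
row 3: Σ corner-gray over 15 cells = 7687  → 1.5544
row 4: Σ corner-gray over 15 cells = 7411  → 1.4986
row 5: Σ corner-gray over 15 cells = 6888  → 1.3929
row 6: Σ corner-gray over 15 cells = 7087  → 1.4331
row 7: Σ corner-gray over 15 cells = 7623  → 1.5415
Σ rows: total corner-gray = 59597  → 12.0514 mm³

12.051


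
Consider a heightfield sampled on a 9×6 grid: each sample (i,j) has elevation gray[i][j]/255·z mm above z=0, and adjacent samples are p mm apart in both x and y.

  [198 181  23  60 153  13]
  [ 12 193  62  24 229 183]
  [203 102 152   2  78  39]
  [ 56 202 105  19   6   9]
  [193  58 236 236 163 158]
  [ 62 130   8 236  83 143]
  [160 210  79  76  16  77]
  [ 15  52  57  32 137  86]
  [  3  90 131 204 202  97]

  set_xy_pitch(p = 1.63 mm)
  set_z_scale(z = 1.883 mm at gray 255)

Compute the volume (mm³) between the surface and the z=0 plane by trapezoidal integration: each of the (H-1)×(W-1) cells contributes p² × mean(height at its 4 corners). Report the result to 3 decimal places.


83.986

height_mm = gray/255 × 1.883; cell vol = 1.63² × mean(4 corners)
unit = 1.63² × 1.883 / (4×255) = 0.00490485 mm³ per gray-sum
row 0: Σ corner-gray over 5 cells = 2256  → 11.0653
row 1: Σ corner-gray over 5 cells = 2121  → 10.4032
row 2: Σ corner-gray over 5 cells = 1639  → 8.0390
row 3: Σ corner-gray over 5 cells = 2466  → 12.0953
row 4: Σ corner-gray over 5 cells = 2856  → 14.0082
row 5: Σ corner-gray over 5 cells = 2118  → 10.3885
row 6: Σ corner-gray over 5 cells = 1656  → 8.1224
row 7: Σ corner-gray over 5 cells = 2011  → 9.8636
Σ rows: total corner-gray = 17123  → 83.9857 mm³


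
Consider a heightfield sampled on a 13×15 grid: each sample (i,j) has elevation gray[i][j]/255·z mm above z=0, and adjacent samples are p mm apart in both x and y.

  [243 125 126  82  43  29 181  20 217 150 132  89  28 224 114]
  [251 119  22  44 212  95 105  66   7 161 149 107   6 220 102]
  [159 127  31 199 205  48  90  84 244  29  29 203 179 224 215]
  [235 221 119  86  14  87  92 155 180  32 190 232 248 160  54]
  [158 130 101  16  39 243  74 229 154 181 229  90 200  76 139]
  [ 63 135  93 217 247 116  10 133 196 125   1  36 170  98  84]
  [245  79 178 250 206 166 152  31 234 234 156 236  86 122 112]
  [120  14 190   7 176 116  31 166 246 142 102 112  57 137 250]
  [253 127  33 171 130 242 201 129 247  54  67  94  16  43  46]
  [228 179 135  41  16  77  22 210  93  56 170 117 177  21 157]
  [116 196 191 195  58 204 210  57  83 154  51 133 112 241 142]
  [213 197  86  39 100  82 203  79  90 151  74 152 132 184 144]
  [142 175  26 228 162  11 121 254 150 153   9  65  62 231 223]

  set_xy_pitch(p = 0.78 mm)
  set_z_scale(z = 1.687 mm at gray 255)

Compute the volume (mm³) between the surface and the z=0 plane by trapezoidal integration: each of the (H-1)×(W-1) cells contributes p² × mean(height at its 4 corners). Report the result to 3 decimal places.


86.851

height_mm = gray/255 × 1.687; cell vol = 0.78² × mean(4 corners)
unit = 0.78² × 1.687 / (4×255) = 0.00100625 mm³ per gray-sum
row 0: Σ corner-gray over 14 cells = 6228  → 6.2669
row 1: Σ corner-gray over 14 cells = 6737  → 6.7791
row 2: Σ corner-gray over 14 cells = 7679  → 7.7270
row 3: Σ corner-gray over 14 cells = 7742  → 7.7904
row 4: Σ corner-gray over 14 cells = 7122  → 7.1665
row 5: Σ corner-gray over 14 cells = 7918  → 7.9675
row 6: Σ corner-gray over 14 cells = 7979  → 8.0288
row 7: Σ corner-gray over 14 cells = 6769  → 6.8113
row 8: Σ corner-gray over 14 cells = 6420  → 6.4601
row 9: Σ corner-gray over 14 cells = 7041  → 7.0850
row 10: Σ corner-gray over 14 cells = 7523  → 7.5700
row 11: Σ corner-gray over 14 cells = 7154  → 7.1987
Σ rows: total corner-gray = 86312  → 86.8511 mm³


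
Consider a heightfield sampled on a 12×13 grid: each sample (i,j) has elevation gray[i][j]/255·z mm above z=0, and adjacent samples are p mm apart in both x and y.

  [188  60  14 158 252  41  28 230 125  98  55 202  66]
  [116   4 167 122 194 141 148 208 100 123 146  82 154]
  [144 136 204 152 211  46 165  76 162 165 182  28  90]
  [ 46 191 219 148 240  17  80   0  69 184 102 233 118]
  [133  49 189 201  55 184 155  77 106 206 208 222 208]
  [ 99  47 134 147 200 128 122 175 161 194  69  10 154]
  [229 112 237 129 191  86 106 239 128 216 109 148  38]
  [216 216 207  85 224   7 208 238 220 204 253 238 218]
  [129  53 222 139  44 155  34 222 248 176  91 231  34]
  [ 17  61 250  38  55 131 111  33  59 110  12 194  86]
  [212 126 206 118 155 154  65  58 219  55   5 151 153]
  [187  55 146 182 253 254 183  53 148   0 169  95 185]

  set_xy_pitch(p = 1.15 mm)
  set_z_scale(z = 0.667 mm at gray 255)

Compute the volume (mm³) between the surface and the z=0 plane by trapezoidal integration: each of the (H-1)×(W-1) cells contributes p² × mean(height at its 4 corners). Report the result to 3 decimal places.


height_mm = gray/255 × 0.667; cell vol = 1.15² × mean(4 corners)
unit = 1.15² × 0.667 / (4×255) = 0.000864811 mm³ per gray-sum
row 0: Σ corner-gray over 12 cells = 5920  → 5.1197
row 1: Σ corner-gray over 12 cells = 6428  → 5.5590
row 2: Σ corner-gray over 12 cells = 6418  → 5.5504
row 3: Σ corner-gray over 12 cells = 6775  → 5.8591
row 4: Σ corner-gray over 12 cells = 6672  → 5.7700
row 5: Σ corner-gray over 12 cells = 6696  → 5.7908
row 6: Σ corner-gray over 12 cells = 8303  → 7.1805
row 7: Σ corner-gray over 12 cells = 8027  → 6.9418
row 8: Σ corner-gray over 12 cells = 5604  → 4.8464
row 9: Σ corner-gray over 12 cells = 5200  → 4.4970
row 10: Σ corner-gray over 12 cells = 6437  → 5.5668
Σ rows: total corner-gray = 72480  → 62.6815 mm³

62.682


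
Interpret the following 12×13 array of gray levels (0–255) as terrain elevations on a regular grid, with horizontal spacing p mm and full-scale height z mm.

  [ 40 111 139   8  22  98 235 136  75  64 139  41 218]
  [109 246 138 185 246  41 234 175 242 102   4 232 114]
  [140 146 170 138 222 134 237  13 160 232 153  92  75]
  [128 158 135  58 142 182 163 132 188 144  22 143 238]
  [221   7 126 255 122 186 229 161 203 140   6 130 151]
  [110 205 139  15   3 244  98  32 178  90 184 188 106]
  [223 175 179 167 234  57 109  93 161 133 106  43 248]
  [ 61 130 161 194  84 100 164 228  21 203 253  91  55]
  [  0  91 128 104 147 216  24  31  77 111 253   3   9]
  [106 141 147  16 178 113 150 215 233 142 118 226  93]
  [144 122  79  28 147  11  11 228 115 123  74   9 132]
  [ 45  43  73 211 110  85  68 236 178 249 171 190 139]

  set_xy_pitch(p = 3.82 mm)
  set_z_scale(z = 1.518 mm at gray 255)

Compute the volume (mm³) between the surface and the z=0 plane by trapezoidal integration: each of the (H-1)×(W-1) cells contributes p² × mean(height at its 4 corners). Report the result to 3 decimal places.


height_mm = gray/255 × 1.518; cell vol = 3.82² × mean(4 corners)
unit = 3.82² × 1.518 / (4×255) = 0.0217169 mm³ per gray-sum
row 0: Σ corner-gray over 12 cells = 6307  → 136.9686
row 1: Σ corner-gray over 12 cells = 7522  → 163.3547
row 2: Σ corner-gray over 12 cells = 6909  → 150.0422
row 3: Σ corner-gray over 12 cells = 6802  → 147.7185
row 4: Σ corner-gray over 12 cells = 6470  → 140.5085
row 5: Σ corner-gray over 12 cells = 6353  → 137.9676
row 6: Σ corner-gray over 12 cells = 6759  → 146.7847
row 7: Σ corner-gray over 12 cells = 5753  → 124.9375
row 8: Σ corner-gray over 12 cells = 5936  → 128.9117
row 9: Σ corner-gray over 12 cells = 5727  → 124.3728
row 10: Σ corner-gray over 12 cells = 5582  → 121.2239
Σ rows: total corner-gray = 70120  → 1522.7908 mm³

1522.791


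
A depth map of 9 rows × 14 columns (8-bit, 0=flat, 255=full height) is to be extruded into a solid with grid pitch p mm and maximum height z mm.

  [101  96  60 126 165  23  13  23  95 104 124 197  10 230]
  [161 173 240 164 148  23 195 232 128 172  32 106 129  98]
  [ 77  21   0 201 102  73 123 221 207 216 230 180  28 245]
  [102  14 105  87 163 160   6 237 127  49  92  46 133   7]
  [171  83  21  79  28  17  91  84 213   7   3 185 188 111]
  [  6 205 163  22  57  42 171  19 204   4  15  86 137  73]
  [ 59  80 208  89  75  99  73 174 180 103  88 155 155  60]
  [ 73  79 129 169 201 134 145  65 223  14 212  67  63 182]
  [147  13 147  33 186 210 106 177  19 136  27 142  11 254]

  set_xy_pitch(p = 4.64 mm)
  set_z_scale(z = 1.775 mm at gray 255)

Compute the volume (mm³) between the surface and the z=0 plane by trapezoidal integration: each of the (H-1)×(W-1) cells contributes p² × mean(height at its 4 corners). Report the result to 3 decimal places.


1750.998

height_mm = gray/255 × 1.775; cell vol = 4.64² × mean(4 corners)
unit = 4.64² × 1.775 / (4×255) = 0.0374657 mm³ per gray-sum
row 0: Σ corner-gray over 13 cells = 6146  → 230.2643
row 1: Σ corner-gray over 13 cells = 7269  → 272.3384
row 2: Σ corner-gray over 13 cells = 6073  → 227.5294
row 3: Σ corner-gray over 13 cells = 4827  → 180.8471
row 4: Σ corner-gray over 13 cells = 4609  → 172.6795
row 5: Σ corner-gray over 13 cells = 5406  → 202.5397
row 6: Σ corner-gray over 13 cells = 6334  → 237.3079
row 7: Σ corner-gray over 13 cells = 6072  → 227.4919
Σ rows: total corner-gray = 46736  → 1750.9981 mm³


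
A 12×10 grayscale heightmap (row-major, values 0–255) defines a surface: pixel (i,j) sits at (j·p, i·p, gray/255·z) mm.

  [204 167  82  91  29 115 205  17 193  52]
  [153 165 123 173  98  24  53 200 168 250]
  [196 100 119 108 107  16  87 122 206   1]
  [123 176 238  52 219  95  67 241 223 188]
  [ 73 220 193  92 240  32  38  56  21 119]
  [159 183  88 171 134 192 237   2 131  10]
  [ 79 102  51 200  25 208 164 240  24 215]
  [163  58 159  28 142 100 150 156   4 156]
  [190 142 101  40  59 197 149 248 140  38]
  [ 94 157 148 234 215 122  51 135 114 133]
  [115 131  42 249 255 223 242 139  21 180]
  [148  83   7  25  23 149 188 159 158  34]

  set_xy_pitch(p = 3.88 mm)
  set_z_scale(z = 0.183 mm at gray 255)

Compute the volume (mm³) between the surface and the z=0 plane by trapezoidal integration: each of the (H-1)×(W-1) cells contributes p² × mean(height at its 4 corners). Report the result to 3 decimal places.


height_mm = gray/255 × 0.183; cell vol = 3.88² × mean(4 corners)
unit = 3.88² × 0.183 / (4×255) = 0.00270094 mm³ per gray-sum
row 0: Σ corner-gray over 9 cells = 4465  → 12.0597
row 1: Σ corner-gray over 9 cells = 4338  → 11.7167
row 2: Σ corner-gray over 9 cells = 4860  → 13.1266
row 3: Σ corner-gray over 9 cells = 4909  → 13.2589
row 4: Σ corner-gray over 9 cells = 4421  → 11.9408
row 5: Σ corner-gray over 9 cells = 4767  → 12.8754
row 6: Σ corner-gray over 9 cells = 4235  → 11.4385
row 7: Σ corner-gray over 9 cells = 4293  → 11.5951
row 8: Σ corner-gray over 9 cells = 4959  → 13.3939
row 9: Σ corner-gray over 9 cells = 5478  → 14.7957
row 10: Σ corner-gray over 9 cells = 4665  → 12.5999
Σ rows: total corner-gray = 51390  → 138.8011 mm³

138.801


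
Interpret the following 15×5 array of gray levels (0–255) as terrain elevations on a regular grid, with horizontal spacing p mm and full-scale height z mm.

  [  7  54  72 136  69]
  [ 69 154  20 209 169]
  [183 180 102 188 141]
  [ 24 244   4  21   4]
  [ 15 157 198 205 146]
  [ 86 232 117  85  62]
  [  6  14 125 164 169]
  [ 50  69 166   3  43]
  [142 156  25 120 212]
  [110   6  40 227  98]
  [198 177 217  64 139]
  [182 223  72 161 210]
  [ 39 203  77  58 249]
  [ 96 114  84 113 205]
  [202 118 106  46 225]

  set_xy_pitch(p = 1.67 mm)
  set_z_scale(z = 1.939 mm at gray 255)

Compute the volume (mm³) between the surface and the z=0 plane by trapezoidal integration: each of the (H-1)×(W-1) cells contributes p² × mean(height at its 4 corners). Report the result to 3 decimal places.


142.280

height_mm = gray/255 × 1.939; cell vol = 1.67² × mean(4 corners)
unit = 1.67² × 1.939 / (4×255) = 0.00530164 mm³ per gray-sum
row 0: Σ corner-gray over 4 cells = 1604  → 8.5038
row 1: Σ corner-gray over 4 cells = 2268  → 12.0241
row 2: Σ corner-gray over 4 cells = 1830  → 9.7020
row 3: Σ corner-gray over 4 cells = 1847  → 9.7921
row 4: Σ corner-gray over 4 cells = 2297  → 12.1779
row 5: Σ corner-gray over 4 cells = 1797  → 9.5271
row 6: Σ corner-gray over 4 cells = 1350  → 7.1572
row 7: Σ corner-gray over 4 cells = 1525  → 8.0850
row 8: Σ corner-gray over 4 cells = 1710  → 9.0658
row 9: Σ corner-gray over 4 cells = 2007  → 10.6404
row 10: Σ corner-gray over 4 cells = 2557  → 13.5563
row 11: Σ corner-gray over 4 cells = 2268  → 12.0241
row 12: Σ corner-gray over 4 cells = 1887  → 10.0042
row 13: Σ corner-gray over 4 cells = 1890  → 10.0201
Σ rows: total corner-gray = 26837  → 142.2802 mm³


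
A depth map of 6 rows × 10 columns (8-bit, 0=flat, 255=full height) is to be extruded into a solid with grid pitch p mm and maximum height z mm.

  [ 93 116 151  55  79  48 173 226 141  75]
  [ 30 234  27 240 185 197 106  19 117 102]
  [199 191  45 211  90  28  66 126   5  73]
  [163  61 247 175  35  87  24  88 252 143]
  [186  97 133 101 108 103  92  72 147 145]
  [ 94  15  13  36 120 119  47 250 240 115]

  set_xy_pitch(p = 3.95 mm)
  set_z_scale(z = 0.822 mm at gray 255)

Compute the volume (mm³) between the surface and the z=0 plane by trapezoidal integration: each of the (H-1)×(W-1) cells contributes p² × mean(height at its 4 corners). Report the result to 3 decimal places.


263.458

height_mm = gray/255 × 0.822; cell vol = 3.95² × mean(4 corners)
unit = 3.95² × 0.822 / (4×255) = 0.0125738 mm³ per gray-sum
row 0: Σ corner-gray over 9 cells = 4528  → 56.9341
row 1: Σ corner-gray over 9 cells = 4178  → 52.5333
row 2: Σ corner-gray over 9 cells = 4040  → 50.7981
row 3: Σ corner-gray over 9 cells = 4281  → 53.8283
row 4: Σ corner-gray over 9 cells = 3926  → 49.3647
Σ rows: total corner-gray = 20953  → 263.4584 mm³


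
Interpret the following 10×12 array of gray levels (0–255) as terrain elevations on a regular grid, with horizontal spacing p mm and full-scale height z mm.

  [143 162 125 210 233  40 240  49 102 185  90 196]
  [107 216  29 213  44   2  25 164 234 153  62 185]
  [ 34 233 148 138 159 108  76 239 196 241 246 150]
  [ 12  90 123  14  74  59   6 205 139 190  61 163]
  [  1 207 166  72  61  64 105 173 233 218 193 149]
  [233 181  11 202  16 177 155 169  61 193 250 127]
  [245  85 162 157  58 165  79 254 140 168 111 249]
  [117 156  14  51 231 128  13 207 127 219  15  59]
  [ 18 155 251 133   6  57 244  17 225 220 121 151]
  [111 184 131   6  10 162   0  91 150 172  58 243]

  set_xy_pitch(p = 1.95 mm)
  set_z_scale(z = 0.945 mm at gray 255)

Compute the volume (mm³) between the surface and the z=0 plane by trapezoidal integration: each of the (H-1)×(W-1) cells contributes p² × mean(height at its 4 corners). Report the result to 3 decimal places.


height_mm = gray/255 × 0.945; cell vol = 1.95² × mean(4 corners)
unit = 1.95² × 0.945 / (4×255) = 0.0035229 mm³ per gray-sum
row 0: Σ corner-gray over 11 cells = 5787  → 20.3870
row 1: Σ corner-gray over 11 cells = 6328  → 22.2929
row 2: Σ corner-gray over 11 cells = 5849  → 20.6055
row 3: Σ corner-gray over 11 cells = 5231  → 18.4283
row 4: Σ corner-gray over 11 cells = 6324  → 22.2788
row 5: Σ corner-gray over 11 cells = 6442  → 22.6946
row 6: Σ corner-gray over 11 cells = 5750  → 20.2567
row 7: Σ corner-gray over 11 cells = 5525  → 19.4640
row 8: Σ corner-gray over 11 cells = 5309  → 18.7031
Σ rows: total corner-gray = 52545  → 185.1110 mm³

185.111


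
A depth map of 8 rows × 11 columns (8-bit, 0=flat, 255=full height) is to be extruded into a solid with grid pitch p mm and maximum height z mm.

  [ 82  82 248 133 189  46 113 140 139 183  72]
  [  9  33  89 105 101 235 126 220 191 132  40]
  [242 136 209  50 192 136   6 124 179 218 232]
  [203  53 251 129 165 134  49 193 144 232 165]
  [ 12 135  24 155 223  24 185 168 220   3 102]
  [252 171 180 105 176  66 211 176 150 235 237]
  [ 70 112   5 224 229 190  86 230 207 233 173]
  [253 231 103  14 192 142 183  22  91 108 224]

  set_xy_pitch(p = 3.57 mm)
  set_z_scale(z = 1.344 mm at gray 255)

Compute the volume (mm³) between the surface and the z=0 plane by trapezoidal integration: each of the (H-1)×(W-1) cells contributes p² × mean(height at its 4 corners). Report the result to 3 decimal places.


height_mm = gray/255 × 1.344; cell vol = 3.57² × mean(4 corners)
unit = 3.57² × 1.344 / (4×255) = 0.0167933 mm³ per gray-sum
row 0: Σ corner-gray over 10 cells = 5213  → 87.5434
row 1: Σ corner-gray over 10 cells = 5487  → 92.1447
row 2: Σ corner-gray over 10 cells = 6042  → 101.4650
row 3: Σ corner-gray over 10 cells = 5456  → 91.6241
row 4: Σ corner-gray over 10 cells = 5817  → 97.6865
row 5: Σ corner-gray over 10 cells = 6704  → 112.5821
row 6: Σ corner-gray over 10 cells = 5924  → 99.4834
Σ rows: total corner-gray = 40643  → 682.5293 mm³

682.529


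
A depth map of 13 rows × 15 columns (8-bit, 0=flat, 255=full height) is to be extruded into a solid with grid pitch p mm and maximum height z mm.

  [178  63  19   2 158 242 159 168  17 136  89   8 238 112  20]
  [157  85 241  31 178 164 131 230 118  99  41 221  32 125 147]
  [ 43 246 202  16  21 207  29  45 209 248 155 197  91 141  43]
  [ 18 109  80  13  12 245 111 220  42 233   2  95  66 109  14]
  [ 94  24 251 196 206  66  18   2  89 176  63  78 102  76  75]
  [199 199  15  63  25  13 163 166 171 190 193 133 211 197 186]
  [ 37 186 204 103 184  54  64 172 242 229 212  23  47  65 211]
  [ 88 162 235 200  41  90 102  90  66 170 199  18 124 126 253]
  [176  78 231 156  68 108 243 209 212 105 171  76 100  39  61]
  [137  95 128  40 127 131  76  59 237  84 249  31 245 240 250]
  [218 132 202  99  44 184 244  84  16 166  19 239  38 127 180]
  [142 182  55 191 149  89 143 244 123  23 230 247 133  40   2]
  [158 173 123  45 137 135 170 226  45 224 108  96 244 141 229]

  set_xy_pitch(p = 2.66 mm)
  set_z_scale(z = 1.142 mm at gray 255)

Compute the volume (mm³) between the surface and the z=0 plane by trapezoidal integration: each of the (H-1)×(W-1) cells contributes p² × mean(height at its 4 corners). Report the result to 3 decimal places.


height_mm = gray/255 × 1.142; cell vol = 2.66² × mean(4 corners)
unit = 2.66² × 1.142 / (4×255) = 0.0079219 mm³ per gray-sum
row 0: Σ corner-gray over 14 cells = 6716  → 53.2035
row 1: Σ corner-gray over 14 cells = 7396  → 58.5904
row 2: Σ corner-gray over 14 cells = 6406  → 50.7477
row 3: Σ corner-gray over 14 cells = 5569  → 44.1170
row 4: Σ corner-gray over 14 cells = 6726  → 53.2827
row 5: Σ corner-gray over 14 cells = 7681  → 60.8481
row 6: Σ corner-gray over 14 cells = 7405  → 58.6616
row 7: Σ corner-gray over 14 cells = 7416  → 58.7488
row 8: Σ corner-gray over 14 cells = 7700  → 60.9986
row 9: Σ corner-gray over 14 cells = 7457  → 59.0736
row 10: Σ corner-gray over 14 cells = 7428  → 58.8439
row 11: Σ corner-gray over 14 cells = 7963  → 63.0821
Σ rows: total corner-gray = 85863  → 680.1979 mm³

680.198


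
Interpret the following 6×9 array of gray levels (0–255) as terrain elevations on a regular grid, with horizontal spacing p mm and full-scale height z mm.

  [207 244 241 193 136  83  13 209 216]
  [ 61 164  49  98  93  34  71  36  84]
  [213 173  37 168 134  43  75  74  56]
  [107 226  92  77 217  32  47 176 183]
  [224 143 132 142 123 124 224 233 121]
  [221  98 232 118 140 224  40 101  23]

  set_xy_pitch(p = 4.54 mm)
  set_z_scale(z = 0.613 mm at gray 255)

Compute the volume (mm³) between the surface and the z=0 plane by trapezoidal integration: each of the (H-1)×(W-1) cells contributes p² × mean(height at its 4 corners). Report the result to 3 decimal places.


245.972

height_mm = gray/255 × 0.613; cell vol = 4.54² × mean(4 corners)
unit = 4.54² × 0.613 / (4×255) = 0.0123872 mm³ per gray-sum
row 0: Σ corner-gray over 8 cells = 3896  → 48.2604
row 1: Σ corner-gray over 8 cells = 2912  → 36.0714
row 2: Σ corner-gray over 8 cells = 3701  → 45.8449
row 3: Σ corner-gray over 8 cells = 4611  → 57.1172
row 4: Σ corner-gray over 8 cells = 4737  → 58.6780
Σ rows: total corner-gray = 19857  → 245.9720 mm³


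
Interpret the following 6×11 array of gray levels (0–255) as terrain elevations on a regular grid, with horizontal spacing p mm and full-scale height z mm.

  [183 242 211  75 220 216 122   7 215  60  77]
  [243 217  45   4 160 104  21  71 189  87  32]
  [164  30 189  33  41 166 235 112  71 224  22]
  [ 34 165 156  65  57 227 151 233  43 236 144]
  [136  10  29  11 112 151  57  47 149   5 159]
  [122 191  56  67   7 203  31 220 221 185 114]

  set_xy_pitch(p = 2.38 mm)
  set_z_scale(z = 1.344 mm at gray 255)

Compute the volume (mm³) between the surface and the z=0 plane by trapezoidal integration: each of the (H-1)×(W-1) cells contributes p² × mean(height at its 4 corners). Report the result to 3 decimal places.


172.217

height_mm = gray/255 × 1.344; cell vol = 2.38² × mean(4 corners)
unit = 2.38² × 1.344 / (4×255) = 0.00746368 mm³ per gray-sum
row 0: Σ corner-gray over 10 cells = 5067  → 37.8185
row 1: Σ corner-gray over 10 cells = 4459  → 33.2805
row 2: Σ corner-gray over 10 cells = 5232  → 39.0500
row 3: Σ corner-gray over 10 cells = 4281  → 31.9520
row 4: Σ corner-gray over 10 cells = 4035  → 30.1159
Σ rows: total corner-gray = 23074  → 172.2170 mm³


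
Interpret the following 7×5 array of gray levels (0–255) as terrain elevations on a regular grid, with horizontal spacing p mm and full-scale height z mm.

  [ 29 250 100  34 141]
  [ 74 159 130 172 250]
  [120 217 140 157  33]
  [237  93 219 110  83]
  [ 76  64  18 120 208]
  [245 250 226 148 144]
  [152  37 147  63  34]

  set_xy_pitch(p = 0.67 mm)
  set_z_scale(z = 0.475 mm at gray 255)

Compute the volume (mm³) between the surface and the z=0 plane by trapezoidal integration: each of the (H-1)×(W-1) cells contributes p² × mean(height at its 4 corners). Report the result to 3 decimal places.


height_mm = gray/255 × 0.475; cell vol = 0.67² × mean(4 corners)
unit = 0.67² × 0.475 / (4×255) = 0.000209047 mm³ per gray-sum
row 0: Σ corner-gray over 4 cells = 2184  → 0.4566
row 1: Σ corner-gray over 4 cells = 2427  → 0.5074
row 2: Σ corner-gray over 4 cells = 2345  → 0.4902
row 3: Σ corner-gray over 4 cells = 1852  → 0.3872
row 4: Σ corner-gray over 4 cells = 2325  → 0.4860
row 5: Σ corner-gray over 4 cells = 2317  → 0.4844
Σ rows: total corner-gray = 13450  → 2.8117 mm³

2.812


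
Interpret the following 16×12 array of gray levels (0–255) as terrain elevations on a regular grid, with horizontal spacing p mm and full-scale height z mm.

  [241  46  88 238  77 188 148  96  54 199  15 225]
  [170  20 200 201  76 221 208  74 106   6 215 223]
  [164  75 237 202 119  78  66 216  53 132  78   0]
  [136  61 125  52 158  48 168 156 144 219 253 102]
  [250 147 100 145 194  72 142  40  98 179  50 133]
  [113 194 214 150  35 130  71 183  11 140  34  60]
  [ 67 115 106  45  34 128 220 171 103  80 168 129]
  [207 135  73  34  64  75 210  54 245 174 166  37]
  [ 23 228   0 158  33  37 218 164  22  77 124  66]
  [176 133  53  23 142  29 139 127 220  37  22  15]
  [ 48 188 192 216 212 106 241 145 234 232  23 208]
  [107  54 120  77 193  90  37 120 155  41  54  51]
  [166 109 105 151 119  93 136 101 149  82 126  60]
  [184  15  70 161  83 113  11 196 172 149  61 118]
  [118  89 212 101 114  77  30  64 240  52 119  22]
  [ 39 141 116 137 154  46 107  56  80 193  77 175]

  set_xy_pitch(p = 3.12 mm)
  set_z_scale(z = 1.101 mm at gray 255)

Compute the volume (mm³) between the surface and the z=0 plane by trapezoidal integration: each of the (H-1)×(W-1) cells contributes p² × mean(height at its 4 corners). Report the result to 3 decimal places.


height_mm = gray/255 × 1.101; cell vol = 3.12² × mean(4 corners)
unit = 3.12² × 1.101 / (4×255) = 0.0105074 mm³ per gray-sum
row 0: Σ corner-gray over 11 cells = 5811  → 61.0587
row 1: Σ corner-gray over 11 cells = 5723  → 60.1340
row 2: Σ corner-gray over 11 cells = 5682  → 59.7032
row 3: Σ corner-gray over 11 cells = 5723  → 60.1340
row 4: Σ corner-gray over 11 cells = 5214  → 54.7857
row 5: Σ corner-gray over 11 cells = 5033  → 52.8839
row 6: Σ corner-gray over 11 cells = 5240  → 55.0589
row 7: Σ corner-gray over 11 cells = 4915  → 51.6440
row 8: Σ corner-gray over 11 cells = 4252  → 44.6776
row 9: Σ corner-gray over 11 cells = 5875  → 61.7311
row 10: Σ corner-gray over 11 cells = 5874  → 61.7206
row 11: Σ corner-gray over 11 cells = 4608  → 48.4182
row 12: Σ corner-gray over 11 cells = 4932  → 51.8226
row 13: Σ corner-gray over 11 cells = 4700  → 49.3849
row 14: Σ corner-gray over 11 cells = 4764  → 50.0574
Σ rows: total corner-gray = 78346  → 823.2148 mm³

823.215
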